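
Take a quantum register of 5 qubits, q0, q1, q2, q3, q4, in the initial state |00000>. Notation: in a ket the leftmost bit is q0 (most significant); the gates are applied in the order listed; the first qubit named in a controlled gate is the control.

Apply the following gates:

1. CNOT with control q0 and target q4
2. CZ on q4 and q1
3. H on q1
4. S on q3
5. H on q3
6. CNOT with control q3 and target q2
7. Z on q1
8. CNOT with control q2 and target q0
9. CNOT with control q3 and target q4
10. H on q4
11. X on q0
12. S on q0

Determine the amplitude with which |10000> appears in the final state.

The amplitude on |10000> is sqrt(2)*I/4.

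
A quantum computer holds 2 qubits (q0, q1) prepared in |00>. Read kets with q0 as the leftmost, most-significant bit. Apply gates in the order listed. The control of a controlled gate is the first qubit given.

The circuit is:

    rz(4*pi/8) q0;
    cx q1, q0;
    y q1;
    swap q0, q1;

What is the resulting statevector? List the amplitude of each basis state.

After the circuit, the state carries amplitude exp(I*pi/4) on |10>, and 0 on every other basis state.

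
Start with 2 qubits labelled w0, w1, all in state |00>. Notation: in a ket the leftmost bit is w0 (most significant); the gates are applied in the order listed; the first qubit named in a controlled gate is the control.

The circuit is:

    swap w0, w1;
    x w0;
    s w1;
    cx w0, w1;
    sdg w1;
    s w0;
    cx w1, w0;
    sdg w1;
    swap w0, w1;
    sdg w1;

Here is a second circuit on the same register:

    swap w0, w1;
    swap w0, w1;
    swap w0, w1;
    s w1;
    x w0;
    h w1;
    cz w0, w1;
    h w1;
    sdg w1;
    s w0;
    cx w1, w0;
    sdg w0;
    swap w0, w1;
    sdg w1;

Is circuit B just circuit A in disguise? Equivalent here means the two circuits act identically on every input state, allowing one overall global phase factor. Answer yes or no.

No, they are not equivalent — no single phase factor reconciles the two unitaries.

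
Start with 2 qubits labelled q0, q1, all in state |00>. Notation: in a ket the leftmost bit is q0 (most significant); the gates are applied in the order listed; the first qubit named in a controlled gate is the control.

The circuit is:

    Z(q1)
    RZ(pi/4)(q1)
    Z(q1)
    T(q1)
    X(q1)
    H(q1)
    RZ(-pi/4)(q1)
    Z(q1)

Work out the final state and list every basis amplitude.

The resulting statevector has amplitude sqrt(2)/2 on |00>, -sqrt(2)*exp(3*I*pi/4)/2 on |01>, 0 on |10>, 0 on |11>.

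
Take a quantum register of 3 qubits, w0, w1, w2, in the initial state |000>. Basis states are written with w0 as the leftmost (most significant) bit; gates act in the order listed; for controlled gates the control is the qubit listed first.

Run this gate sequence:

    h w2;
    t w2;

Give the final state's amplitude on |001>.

The amplitude on |001> is sqrt(2)*exp(I*pi/4)/2.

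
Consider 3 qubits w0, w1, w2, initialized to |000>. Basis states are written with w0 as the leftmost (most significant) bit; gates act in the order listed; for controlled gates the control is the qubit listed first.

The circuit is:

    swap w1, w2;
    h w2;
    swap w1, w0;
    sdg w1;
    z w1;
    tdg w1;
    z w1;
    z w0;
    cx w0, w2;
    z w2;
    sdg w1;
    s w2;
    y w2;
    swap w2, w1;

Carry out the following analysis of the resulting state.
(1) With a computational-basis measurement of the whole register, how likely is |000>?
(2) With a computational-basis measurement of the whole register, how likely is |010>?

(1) A full measurement returns |000> with probability 1/2.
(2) A full measurement returns |010> with probability 1/2.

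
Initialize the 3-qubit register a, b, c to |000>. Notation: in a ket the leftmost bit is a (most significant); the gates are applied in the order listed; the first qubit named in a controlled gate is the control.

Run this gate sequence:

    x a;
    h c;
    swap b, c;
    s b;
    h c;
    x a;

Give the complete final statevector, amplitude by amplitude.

The final amplitudes are 1/2 on |000>, 1/2 on |001>, I/2 on |010>, I/2 on |011>, 0 on |100>, 0 on |101>, 0 on |110>, 0 on |111>.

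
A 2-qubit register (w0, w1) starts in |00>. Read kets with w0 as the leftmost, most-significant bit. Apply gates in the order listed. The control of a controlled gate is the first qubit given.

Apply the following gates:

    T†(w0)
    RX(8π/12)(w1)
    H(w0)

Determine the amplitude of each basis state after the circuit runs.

The final amplitudes are sqrt(2)/4 on |00>, -sqrt(6)*I/4 on |01>, sqrt(2)/4 on |10>, -sqrt(6)*I/4 on |11>.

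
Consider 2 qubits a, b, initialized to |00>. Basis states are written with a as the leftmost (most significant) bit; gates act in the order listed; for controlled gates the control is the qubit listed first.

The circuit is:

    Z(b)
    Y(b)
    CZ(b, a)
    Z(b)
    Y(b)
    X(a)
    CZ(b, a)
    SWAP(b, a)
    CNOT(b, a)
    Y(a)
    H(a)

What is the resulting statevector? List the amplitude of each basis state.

The resulting statevector has amplitude 0 on |00>, sqrt(2)*I/2 on |01>, 0 on |10>, sqrt(2)*I/2 on |11>.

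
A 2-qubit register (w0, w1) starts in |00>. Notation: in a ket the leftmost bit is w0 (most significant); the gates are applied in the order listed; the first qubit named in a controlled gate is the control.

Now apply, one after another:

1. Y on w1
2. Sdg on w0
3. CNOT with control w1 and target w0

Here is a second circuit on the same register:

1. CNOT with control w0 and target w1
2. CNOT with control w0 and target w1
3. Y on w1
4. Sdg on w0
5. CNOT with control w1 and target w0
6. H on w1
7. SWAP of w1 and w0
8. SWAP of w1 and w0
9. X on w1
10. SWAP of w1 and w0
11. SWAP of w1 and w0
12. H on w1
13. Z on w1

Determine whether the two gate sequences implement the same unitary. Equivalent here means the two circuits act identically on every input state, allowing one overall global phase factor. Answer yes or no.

Yes: on every input state the two circuits agree up to one overall phase factor.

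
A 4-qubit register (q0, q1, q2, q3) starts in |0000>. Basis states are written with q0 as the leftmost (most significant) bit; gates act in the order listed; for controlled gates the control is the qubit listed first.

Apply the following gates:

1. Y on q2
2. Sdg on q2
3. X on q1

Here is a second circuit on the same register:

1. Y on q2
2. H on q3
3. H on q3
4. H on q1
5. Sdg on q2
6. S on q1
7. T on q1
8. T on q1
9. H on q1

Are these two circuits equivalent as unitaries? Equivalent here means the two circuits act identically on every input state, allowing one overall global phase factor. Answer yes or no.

Yes: on every input state the two circuits agree up to one overall phase factor.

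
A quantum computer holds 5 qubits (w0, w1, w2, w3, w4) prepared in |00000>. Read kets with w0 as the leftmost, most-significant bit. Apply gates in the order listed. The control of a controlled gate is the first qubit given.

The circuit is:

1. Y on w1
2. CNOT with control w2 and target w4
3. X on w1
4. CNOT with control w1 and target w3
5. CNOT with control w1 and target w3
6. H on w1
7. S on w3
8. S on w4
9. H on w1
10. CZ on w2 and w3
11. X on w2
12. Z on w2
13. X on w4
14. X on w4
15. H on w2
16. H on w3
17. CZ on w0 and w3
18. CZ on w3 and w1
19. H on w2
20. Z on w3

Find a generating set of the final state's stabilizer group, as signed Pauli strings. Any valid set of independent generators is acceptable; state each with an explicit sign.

One valid set of independent stabilizer generators is -IIIXI, +ZIIII, +IZIII, -IIZII, +IIIIZ (any independent generating set of the same group is equally correct).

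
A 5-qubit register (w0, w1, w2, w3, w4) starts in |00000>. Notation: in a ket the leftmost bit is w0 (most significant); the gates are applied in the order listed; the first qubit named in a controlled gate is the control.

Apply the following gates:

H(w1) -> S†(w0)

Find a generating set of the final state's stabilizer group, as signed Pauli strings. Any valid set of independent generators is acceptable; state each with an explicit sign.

The final state is stabilized by the group generated by +IXIII, +ZIIII, +IIZII, +IIIZI, +IIIIZ; other independent generating sets are equally valid.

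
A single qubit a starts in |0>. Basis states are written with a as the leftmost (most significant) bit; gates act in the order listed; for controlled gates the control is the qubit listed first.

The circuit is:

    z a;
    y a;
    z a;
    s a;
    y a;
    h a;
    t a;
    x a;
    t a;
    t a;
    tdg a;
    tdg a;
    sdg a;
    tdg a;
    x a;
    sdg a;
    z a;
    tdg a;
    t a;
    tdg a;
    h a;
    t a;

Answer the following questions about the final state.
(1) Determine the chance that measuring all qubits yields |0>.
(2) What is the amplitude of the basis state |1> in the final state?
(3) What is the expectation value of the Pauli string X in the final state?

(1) The probability of measuring |0> is 1/2 - sqrt(2)/4. Key observation: steps 9-12 multiply out to the identity, so the circuit reduces to the remaining gates.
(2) |1> carries amplitude -1/2 - exp(I*pi/4)/2 in the final state.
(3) In the final state, X has expectation -1/2.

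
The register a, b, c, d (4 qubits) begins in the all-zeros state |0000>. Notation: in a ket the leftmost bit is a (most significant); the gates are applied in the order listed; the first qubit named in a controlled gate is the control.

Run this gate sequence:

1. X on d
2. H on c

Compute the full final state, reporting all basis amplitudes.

After the circuit, the state carries amplitude sqrt(2)/2 on |0001>, sqrt(2)/2 on |0011>, and 0 on every other basis state.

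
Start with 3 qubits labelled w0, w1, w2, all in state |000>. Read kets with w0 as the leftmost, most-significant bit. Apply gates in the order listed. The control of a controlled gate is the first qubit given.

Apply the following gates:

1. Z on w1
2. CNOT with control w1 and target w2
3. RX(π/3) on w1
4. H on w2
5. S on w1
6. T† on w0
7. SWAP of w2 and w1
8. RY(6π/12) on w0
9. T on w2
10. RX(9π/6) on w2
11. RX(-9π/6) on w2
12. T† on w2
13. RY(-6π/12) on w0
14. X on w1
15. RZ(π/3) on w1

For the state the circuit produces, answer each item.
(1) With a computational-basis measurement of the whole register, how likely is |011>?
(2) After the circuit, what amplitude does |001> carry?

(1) The probability of measuring |011> is 1/8.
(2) The amplitude on |001> is -sqrt(2)*exp(5*I*pi/6)/4.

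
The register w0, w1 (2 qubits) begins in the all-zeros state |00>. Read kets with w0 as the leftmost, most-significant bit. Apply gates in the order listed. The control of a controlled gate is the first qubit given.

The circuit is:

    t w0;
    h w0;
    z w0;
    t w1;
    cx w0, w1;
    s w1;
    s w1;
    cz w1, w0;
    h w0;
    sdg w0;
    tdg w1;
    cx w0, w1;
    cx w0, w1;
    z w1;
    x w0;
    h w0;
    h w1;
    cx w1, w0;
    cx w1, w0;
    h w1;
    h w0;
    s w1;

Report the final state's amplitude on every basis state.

The resulting statevector has amplitude -I/2 on |00>, exp(3*I*pi/4)/2 on |01>, 1/2 on |10>, exp(I*pi/4)/2 on |11>.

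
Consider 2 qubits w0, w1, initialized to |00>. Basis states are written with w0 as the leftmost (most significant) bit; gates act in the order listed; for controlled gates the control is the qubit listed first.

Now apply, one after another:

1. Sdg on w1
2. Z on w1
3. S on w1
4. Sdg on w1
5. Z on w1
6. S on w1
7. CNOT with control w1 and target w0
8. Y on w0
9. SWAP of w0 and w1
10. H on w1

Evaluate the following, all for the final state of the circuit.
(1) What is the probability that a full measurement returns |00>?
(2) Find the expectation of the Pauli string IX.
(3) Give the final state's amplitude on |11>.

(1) A full measurement returns |00> with probability 1/2. Key observation: steps 1-6 multiply out to the identity, so the circuit reduces to the remaining gates.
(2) The observable IX averages to -1.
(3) |11> carries amplitude 0 in the final state.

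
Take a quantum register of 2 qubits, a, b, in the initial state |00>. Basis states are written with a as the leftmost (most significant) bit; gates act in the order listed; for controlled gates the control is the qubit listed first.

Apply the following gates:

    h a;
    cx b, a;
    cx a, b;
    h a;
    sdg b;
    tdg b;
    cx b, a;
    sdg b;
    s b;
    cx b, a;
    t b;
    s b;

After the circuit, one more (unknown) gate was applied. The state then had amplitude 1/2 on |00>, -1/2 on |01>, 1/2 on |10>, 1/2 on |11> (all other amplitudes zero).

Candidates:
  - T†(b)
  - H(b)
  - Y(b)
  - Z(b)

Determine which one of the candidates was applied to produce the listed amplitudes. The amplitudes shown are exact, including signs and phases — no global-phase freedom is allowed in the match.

It was Z(b) that produced the state shown. Key observation: the block from step 5 through step 12 cancels to the identity and can be dropped.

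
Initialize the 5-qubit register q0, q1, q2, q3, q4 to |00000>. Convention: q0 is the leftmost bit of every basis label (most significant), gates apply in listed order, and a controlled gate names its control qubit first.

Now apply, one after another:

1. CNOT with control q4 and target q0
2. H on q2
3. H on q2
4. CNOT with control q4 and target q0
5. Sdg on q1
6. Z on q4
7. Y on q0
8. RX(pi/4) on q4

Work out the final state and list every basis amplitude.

The resulting statevector has amplitude I*sqrt(sqrt(2) + 2)/2 on |10000>, sqrt(2 - sqrt(2))/2 on |10001>, and 0 on every other basis state.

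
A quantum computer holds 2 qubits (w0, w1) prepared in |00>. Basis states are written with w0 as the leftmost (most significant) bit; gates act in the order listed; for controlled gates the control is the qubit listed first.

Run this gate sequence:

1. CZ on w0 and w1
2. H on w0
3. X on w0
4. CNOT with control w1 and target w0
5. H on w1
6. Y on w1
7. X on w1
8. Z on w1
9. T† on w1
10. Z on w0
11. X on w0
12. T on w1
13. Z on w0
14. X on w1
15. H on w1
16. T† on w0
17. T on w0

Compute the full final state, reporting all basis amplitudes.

After the circuit, the state carries amplitude -sqrt(2)*I/2 on |00>, 0 on |01>, -sqrt(2)*I/2 on |10>, 0 on |11>.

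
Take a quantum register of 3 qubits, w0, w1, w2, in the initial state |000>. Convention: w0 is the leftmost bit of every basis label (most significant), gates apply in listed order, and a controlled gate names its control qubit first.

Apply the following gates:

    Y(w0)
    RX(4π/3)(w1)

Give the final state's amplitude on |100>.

The amplitude on |100> is -I/2.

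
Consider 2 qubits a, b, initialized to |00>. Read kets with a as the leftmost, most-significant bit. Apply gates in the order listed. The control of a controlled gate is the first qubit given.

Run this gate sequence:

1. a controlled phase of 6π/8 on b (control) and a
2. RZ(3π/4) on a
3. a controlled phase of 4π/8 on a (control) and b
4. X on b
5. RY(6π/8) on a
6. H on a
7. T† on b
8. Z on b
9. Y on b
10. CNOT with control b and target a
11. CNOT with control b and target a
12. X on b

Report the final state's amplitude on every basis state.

The final amplitudes are 0 on |00>, sqrt(2)*(-sqrt(sqrt(2) + 2) - sqrt(2 - sqrt(2)))*exp(7*I*pi/8)/4 on |01>, 0 on |10>, sqrt(2)*(-sqrt(2 - sqrt(2)) + sqrt(sqrt(2) + 2))*exp(7*I*pi/8)/4 on |11>.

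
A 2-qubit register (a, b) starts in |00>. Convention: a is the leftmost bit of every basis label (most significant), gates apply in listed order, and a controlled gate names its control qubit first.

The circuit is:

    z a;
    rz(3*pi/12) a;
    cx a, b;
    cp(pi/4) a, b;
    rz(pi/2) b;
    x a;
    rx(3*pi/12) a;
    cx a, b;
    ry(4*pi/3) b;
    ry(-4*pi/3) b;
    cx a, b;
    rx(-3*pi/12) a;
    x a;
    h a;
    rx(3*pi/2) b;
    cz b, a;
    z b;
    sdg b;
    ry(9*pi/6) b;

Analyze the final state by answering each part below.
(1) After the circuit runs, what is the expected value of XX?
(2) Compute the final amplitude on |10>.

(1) The observable XX averages to -1. Key observation: gates 6-13 undo each other exactly, leaving only the rest of the circuit to track.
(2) |10> carries amplitude -sqrt(2)*exp(5*I*pi/8)/2 in the final state.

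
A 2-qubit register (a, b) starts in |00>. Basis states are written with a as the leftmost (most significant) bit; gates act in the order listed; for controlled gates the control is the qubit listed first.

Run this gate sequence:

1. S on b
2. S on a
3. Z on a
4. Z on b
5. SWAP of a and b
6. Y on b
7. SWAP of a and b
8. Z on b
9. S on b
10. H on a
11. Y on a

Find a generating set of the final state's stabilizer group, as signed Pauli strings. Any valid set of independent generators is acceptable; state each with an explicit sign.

The final state is stabilized by the group generated by +XI, +IZ; other independent generating sets are equally valid.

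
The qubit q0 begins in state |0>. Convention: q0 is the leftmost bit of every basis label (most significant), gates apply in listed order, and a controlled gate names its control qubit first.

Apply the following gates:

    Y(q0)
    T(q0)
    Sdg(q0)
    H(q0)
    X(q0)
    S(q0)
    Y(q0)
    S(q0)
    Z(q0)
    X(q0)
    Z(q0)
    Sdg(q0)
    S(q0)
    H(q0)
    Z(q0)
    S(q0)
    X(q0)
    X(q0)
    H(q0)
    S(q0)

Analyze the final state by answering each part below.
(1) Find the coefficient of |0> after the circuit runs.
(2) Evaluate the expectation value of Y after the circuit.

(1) |0> carries amplitude -sqrt(2)*exp(I*pi/4)/2 in the final state.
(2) In the final state, Y has expectation 1.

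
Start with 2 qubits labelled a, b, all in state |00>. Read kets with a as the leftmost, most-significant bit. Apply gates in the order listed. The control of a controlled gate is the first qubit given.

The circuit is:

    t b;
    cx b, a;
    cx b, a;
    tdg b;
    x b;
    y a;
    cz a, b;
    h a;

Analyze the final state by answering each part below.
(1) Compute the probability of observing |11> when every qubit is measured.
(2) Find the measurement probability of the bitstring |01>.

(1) A full measurement returns |11> with probability 1/2. Key observation: gates 1-4 undo each other exactly, leaving only the rest of the circuit to track.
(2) The probability of measuring |01> is 1/2.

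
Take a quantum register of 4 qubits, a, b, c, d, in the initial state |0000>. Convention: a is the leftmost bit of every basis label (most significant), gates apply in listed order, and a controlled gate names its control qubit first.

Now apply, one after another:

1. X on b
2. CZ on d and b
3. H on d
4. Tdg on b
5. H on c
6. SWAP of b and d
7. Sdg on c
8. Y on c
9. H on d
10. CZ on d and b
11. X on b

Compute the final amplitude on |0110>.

|0110> carries amplitude sqrt(2)*exp(I*pi/4)/4 in the final state.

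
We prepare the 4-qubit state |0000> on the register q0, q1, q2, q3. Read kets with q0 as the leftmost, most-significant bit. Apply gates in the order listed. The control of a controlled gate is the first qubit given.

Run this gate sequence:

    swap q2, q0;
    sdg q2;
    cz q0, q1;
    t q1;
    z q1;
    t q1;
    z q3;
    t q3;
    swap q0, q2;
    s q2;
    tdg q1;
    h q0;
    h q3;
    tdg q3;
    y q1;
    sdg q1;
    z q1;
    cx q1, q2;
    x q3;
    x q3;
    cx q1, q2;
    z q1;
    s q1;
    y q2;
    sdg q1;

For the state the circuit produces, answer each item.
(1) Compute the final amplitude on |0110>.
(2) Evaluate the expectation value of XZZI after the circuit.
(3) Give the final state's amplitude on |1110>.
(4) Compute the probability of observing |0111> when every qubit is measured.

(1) The final state's coefficient on |0110> equals I/2. Key observation: gates 16-23 undo each other exactly, leaving only the rest of the circuit to track.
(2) In the final state, XZZI has expectation 1.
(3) |1110> carries amplitude I/2 in the final state.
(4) A full measurement returns |0111> with probability 1/4.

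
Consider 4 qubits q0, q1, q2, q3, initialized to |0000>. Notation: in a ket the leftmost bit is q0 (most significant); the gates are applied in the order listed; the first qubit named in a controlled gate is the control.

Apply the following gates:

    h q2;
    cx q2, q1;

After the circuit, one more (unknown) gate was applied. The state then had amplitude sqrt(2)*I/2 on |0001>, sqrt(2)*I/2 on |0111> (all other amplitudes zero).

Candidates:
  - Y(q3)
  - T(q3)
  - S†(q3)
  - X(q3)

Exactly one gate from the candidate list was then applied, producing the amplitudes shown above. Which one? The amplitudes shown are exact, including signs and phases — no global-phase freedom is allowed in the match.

The applied gate was Y(q3).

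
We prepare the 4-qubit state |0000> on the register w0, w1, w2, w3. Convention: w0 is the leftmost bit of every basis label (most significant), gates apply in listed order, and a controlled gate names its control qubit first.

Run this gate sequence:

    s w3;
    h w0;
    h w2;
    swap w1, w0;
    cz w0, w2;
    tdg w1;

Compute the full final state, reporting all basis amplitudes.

After the circuit, the state carries amplitude 1/2 on |0000>, 1/2 on |0010>, -exp(3*I*pi/4)/2 on |0100>, -exp(3*I*pi/4)/2 on |0110>, and 0 on every other basis state.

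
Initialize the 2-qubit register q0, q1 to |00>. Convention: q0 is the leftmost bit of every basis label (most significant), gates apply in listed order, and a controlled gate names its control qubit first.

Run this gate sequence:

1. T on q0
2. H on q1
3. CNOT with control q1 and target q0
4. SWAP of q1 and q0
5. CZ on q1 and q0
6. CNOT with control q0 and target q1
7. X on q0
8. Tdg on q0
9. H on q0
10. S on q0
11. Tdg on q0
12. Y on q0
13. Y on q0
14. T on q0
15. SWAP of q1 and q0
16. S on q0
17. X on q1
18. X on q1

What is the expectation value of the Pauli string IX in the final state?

The observable IX averages to sqrt(2)/2. Key observation: the block from step 11 through step 14 cancels to the identity and can be dropped.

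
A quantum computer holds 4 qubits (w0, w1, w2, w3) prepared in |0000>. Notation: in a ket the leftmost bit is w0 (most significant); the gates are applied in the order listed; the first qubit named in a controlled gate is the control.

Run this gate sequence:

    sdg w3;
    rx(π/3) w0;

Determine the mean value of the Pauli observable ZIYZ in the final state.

In the final state, ZIYZ has expectation 0.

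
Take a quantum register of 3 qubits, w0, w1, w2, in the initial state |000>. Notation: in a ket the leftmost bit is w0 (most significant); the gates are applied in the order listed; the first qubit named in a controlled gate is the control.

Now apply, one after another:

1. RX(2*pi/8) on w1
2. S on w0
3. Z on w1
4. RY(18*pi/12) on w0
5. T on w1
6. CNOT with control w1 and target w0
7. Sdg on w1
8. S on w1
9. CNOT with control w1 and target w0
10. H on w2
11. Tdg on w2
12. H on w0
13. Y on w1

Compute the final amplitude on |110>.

|110> carries amplitude -I*sqrt(2*sqrt(2) + 4)/4 in the final state. Key observation: steps 6-9 multiply out to the identity, so the circuit reduces to the remaining gates.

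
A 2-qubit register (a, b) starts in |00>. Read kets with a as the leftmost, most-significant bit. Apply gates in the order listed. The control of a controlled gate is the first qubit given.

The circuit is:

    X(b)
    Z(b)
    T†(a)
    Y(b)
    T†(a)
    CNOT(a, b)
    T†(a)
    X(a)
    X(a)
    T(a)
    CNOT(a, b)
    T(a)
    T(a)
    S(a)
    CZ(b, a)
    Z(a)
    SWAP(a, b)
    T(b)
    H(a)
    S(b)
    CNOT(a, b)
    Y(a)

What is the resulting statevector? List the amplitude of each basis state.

The final amplitudes are 0 on |00>, sqrt(2)/2 on |01>, -sqrt(2)/2 on |10>, 0 on |11>.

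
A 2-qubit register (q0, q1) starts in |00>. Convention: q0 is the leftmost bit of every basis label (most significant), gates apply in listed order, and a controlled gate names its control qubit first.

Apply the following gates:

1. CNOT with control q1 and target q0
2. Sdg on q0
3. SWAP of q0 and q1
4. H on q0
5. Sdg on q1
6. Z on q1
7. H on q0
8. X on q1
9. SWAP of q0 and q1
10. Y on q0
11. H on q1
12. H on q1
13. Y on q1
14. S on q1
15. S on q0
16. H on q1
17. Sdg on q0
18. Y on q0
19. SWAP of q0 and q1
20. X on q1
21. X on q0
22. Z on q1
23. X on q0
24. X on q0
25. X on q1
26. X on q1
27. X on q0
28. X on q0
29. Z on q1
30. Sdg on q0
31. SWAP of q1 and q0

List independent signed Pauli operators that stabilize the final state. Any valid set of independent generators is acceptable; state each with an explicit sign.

The stabilizer group can be generated by +IY, +ZI, among other valid generating sets. Key observation: steps 22-29 multiply out to the identity, so the circuit reduces to the remaining gates.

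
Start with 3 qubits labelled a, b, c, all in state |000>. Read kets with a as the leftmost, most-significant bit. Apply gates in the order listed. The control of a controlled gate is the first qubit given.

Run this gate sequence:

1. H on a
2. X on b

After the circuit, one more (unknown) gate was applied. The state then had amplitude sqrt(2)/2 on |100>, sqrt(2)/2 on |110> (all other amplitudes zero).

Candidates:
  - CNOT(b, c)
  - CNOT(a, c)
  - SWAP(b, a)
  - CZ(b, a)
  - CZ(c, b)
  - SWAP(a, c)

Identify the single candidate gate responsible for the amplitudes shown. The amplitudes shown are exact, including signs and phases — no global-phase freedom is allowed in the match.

It was SWAP(b, a) that produced the state shown.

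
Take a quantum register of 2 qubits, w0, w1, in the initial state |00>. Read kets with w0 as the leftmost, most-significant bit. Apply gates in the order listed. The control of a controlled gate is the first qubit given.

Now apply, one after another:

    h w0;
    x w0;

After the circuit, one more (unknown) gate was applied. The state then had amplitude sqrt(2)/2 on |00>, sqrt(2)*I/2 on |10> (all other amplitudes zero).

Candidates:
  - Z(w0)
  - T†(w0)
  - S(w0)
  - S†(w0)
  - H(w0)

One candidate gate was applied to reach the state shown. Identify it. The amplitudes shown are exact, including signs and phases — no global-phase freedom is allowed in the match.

It was S(w0) that produced the state shown.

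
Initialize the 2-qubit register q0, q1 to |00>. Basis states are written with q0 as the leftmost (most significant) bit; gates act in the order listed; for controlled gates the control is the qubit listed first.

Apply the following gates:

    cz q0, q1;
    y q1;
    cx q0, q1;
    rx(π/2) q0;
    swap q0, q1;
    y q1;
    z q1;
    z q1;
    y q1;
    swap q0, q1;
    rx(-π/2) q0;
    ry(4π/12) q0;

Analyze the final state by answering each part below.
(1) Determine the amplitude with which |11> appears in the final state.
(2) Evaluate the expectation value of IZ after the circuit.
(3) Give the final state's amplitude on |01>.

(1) |11> carries amplitude I/2 in the final state. Key observation: steps 4-11 multiply out to the identity, so the circuit reduces to the remaining gates.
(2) The expectation value of IZ is -1.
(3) The amplitude on |01> is sqrt(3)*I/2.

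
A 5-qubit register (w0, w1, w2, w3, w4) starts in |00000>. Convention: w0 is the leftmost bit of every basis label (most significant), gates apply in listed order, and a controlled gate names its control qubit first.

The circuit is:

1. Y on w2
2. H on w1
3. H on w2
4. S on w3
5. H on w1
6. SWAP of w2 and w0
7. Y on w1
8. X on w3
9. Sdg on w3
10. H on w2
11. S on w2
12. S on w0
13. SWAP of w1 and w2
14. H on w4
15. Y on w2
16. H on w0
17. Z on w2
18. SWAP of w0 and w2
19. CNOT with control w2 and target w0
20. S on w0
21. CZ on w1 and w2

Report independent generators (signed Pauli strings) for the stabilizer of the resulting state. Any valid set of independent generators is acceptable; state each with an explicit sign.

The final state is stabilized by the group generated by -XZXII, +IYZII, +IIIIX, +ZIZII, -IIIZI; other independent generating sets are equally valid.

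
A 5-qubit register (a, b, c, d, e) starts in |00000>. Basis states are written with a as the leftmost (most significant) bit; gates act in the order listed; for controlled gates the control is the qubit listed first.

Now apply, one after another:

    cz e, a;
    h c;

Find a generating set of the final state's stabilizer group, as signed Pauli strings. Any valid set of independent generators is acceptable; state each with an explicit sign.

One valid set of independent stabilizer generators is +IIXII, +ZIIII, +IZIII, +IIIZI, +IIIIZ (any independent generating set of the same group is equally correct).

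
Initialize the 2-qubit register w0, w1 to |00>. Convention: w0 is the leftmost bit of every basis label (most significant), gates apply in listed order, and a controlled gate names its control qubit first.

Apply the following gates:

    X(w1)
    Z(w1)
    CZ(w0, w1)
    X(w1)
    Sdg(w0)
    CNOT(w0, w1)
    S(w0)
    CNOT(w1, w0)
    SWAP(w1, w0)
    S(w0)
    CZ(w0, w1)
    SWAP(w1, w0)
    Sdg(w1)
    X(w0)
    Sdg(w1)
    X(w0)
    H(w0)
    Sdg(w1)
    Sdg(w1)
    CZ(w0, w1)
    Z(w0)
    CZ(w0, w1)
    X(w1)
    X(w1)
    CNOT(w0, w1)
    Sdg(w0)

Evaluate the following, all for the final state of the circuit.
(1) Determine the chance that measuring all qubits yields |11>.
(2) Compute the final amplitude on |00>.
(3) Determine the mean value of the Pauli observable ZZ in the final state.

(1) Outcome |11> occurs with probability 1/2. Key observation: gates 23-24 undo each other exactly, leaving only the rest of the circuit to track.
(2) The amplitude on |00> is -sqrt(2)/2.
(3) The expectation value of ZZ is 1.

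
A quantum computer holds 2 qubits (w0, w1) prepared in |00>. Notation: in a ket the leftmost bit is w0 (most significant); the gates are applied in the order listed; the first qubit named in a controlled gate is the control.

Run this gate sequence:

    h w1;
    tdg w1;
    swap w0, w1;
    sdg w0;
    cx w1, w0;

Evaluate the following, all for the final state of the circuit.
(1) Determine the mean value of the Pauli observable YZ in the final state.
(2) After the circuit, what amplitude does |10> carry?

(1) In the final state, YZ has expectation -sqrt(2)/2.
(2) |10> carries amplitude -sqrt(2)*exp(I*pi/4)/2 in the final state.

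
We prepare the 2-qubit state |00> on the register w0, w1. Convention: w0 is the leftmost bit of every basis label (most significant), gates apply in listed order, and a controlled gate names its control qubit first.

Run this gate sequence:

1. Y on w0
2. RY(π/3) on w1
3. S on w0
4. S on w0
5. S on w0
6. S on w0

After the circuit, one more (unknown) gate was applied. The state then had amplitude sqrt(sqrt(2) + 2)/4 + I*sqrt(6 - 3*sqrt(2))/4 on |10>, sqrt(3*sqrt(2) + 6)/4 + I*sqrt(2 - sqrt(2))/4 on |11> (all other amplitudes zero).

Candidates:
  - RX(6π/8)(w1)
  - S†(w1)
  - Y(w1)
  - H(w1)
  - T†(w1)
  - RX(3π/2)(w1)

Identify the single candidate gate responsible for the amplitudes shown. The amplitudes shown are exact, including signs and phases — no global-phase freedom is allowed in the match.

It was RX(6π/8)(w1) that produced the state shown. Key observation: steps 3-6 multiply out to the identity, so the circuit reduces to the remaining gates.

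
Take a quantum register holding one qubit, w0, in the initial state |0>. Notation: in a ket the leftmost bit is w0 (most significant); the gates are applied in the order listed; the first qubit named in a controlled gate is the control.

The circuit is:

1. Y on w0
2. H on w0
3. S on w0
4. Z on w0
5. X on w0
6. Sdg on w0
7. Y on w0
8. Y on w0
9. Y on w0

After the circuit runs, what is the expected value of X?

The expectation value of X is 1.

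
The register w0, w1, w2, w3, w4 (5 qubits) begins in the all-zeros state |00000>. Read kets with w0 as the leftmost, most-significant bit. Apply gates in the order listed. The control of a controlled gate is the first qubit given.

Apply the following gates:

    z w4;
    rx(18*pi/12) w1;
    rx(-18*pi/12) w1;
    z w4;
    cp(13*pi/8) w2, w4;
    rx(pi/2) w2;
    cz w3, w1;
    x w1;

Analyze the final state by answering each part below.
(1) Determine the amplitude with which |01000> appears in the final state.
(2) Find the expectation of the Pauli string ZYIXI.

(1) The amplitude on |01000> is sqrt(2)/2. Key observation: the block from step 1 through step 4 cancels to the identity and can be dropped.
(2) In the final state, ZYIXI has expectation 0.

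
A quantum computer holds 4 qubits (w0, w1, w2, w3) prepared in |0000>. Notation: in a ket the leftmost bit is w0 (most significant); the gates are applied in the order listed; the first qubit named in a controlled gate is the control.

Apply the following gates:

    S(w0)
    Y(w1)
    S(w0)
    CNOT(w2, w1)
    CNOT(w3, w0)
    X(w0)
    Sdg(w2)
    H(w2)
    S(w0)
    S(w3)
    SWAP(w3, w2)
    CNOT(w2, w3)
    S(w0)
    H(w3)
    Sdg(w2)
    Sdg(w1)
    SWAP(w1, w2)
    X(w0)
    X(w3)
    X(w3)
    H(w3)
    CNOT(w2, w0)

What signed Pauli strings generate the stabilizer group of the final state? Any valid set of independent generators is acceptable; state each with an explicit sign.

The final state is stabilized by the group generated by +IIIX, -ZIII, +IZII, -IIZI; other independent generating sets are equally valid.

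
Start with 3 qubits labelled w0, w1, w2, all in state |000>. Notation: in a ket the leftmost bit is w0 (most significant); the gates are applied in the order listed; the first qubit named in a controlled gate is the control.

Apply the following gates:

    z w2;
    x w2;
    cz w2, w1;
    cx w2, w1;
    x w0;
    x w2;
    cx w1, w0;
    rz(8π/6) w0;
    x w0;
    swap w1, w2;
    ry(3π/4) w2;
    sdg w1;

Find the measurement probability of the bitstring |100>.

Outcome |100> occurs with probability sqrt(2)/4 + 1/2.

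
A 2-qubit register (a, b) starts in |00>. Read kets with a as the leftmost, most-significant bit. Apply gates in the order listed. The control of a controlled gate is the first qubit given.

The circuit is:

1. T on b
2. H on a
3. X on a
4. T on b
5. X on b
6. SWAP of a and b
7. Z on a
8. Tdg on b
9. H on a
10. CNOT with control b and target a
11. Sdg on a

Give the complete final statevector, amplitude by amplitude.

The final amplitudes are -1/2 on |00>, -exp(3*I*pi/4)/2 on |01>, -I/2 on |10>, exp(I*pi/4)/2 on |11>.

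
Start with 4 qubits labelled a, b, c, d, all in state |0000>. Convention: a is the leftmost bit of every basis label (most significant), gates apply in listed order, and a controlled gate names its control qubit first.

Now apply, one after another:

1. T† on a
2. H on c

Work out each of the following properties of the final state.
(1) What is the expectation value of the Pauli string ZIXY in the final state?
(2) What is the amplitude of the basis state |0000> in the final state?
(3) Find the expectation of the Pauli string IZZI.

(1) The expectation value of ZIXY is 0.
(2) |0000> carries amplitude sqrt(2)/2 in the final state.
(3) In the final state, IZZI has expectation 0.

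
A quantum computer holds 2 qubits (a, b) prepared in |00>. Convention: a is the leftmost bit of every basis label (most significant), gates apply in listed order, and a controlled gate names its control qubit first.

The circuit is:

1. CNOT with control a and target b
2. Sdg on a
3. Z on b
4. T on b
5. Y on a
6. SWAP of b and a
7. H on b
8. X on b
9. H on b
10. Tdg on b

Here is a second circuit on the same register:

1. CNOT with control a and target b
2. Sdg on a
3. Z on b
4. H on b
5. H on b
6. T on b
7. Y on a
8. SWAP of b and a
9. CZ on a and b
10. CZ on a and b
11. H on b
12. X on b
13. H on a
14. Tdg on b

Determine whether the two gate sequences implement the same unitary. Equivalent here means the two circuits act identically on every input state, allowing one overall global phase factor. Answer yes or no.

No, they are not equivalent — no single phase factor reconciles the two unitaries.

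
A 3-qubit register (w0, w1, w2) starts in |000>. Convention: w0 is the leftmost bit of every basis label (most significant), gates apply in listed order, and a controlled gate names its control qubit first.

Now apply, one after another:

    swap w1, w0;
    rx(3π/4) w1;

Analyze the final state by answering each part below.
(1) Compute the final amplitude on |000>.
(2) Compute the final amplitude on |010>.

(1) The amplitude on |000> is sqrt(2 - sqrt(2))/2.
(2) The amplitude on |010> is -I*sqrt(sqrt(2) + 2)/2.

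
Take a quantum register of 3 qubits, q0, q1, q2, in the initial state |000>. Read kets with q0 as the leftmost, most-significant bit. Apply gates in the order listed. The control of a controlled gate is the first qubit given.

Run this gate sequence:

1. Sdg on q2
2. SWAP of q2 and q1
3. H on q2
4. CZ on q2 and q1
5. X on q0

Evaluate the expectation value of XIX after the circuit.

In the final state, XIX has expectation 0.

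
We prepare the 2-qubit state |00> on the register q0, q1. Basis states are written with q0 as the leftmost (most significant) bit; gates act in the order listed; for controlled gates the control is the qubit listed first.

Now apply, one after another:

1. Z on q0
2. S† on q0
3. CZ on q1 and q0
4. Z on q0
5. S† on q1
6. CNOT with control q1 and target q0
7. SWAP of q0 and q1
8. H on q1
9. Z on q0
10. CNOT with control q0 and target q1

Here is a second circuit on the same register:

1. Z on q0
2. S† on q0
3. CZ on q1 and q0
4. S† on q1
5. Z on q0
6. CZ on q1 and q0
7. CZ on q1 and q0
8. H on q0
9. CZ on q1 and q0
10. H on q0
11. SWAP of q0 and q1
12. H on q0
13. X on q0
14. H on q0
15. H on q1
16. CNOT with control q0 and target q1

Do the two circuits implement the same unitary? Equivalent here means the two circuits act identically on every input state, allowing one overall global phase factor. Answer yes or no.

Yes — the two circuits implement the same unitary up to a global phase.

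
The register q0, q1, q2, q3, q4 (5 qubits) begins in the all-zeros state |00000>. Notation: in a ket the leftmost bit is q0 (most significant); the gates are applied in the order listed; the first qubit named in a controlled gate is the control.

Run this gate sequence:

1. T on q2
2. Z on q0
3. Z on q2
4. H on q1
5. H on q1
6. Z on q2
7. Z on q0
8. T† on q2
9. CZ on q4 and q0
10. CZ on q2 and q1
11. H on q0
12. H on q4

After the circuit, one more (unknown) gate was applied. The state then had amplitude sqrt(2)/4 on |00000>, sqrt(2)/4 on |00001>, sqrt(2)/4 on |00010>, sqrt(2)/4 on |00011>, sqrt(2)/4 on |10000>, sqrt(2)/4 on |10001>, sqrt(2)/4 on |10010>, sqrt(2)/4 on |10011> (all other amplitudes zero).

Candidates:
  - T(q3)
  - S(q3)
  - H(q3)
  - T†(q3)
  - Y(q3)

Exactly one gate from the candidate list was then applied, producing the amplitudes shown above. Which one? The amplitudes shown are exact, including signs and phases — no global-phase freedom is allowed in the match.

It was H(q3) that produced the state shown. Key observation: the block from step 1 through step 8 cancels to the identity and can be dropped.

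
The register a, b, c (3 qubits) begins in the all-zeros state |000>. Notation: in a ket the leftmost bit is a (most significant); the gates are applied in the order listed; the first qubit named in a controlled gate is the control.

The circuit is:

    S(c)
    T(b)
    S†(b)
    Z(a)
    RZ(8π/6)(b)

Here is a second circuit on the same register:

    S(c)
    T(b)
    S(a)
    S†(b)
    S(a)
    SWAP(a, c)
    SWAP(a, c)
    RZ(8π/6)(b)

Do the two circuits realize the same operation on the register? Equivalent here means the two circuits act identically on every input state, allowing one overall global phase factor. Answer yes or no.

Yes, they are equivalent — the unitaries differ by at most a global phase.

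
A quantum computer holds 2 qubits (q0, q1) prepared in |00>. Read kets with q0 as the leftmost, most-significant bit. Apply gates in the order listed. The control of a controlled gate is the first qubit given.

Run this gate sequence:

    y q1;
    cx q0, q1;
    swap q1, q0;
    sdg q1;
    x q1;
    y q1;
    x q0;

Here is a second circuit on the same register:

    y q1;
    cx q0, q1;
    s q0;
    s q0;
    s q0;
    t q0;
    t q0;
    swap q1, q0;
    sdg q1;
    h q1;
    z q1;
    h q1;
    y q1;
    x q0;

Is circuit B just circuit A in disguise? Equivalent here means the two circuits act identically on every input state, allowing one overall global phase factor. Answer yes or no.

Yes: on every input state the two circuits agree up to one overall phase factor.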